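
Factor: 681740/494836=5^1 * 17^( - 1 )*19^( - 1 )*89^1= 445/323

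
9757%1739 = 1062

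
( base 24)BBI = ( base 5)202433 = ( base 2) 1100111011010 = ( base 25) AEI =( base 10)6618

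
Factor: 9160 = 2^3*5^1*229^1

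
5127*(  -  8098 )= - 41518446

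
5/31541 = 5/31541  =  0.00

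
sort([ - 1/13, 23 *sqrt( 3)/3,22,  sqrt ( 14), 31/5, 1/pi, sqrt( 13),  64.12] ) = [-1/13,1/pi,sqrt( 13), sqrt( 14), 31/5,  23*sqrt( 3 ) /3 , 22 , 64.12 ]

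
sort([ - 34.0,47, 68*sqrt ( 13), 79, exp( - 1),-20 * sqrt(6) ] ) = [ - 20*sqrt( 6) , - 34.0,exp(-1 ), 47, 79,68*sqrt(13)] 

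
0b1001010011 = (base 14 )307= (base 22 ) 151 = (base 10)595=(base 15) 29a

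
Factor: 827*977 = 827^1*977^1 = 807979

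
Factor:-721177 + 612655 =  - 2^1 * 3^2*6029^1 = - 108522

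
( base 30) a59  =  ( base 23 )H75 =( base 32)8U7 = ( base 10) 9159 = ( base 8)21707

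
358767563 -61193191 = 297574372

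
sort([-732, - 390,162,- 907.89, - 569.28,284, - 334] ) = [ - 907.89, - 732,-569.28, - 390, - 334,162, 284 ]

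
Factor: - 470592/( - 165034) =288/101 =2^5*3^2*101^( - 1)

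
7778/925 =8+378/925 =8.41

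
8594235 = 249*34515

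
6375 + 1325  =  7700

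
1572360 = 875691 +696669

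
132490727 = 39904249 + 92586478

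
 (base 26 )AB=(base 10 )271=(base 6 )1131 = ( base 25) al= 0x10f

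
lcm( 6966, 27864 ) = 27864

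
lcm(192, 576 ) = 576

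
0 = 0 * 70016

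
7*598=4186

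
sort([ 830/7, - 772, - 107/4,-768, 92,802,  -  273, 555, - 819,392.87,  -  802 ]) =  [- 819,  -  802, - 772, -768,  -  273, - 107/4,92,830/7, 392.87, 555, 802]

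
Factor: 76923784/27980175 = 2^3*3^( - 1) * 5^ ( - 2)*7^1*193^ ( - 1 ) * 1933^( - 1)*1373639^1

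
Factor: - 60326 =-2^1*7^1* 31^1*139^1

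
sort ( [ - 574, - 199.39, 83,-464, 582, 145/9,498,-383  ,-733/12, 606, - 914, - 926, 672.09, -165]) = [  -  926, - 914, - 574, - 464,  -  383, - 199.39, - 165,  -  733/12,  145/9,83, 498, 582, 606, 672.09 ]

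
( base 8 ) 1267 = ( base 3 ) 221202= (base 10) 695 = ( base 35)ju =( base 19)1HB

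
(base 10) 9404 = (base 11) 707A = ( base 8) 22274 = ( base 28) bro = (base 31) 9OB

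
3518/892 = 3 + 421/446 = 3.94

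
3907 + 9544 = 13451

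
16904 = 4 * 4226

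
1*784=784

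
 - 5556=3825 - 9381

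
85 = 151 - 66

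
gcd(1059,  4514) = 1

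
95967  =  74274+21693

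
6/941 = 6/941 =0.01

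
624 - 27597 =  - 26973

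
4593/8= 574 +1/8= 574.12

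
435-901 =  - 466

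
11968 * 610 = 7300480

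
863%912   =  863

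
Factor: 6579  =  3^2 * 17^1*43^1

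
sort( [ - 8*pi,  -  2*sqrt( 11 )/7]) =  [ - 8*pi, - 2*sqrt( 11) /7]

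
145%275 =145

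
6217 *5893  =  36636781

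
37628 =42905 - 5277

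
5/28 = 5/28 = 0.18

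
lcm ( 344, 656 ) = 28208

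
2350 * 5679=13345650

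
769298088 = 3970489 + 765327599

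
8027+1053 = 9080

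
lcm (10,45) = 90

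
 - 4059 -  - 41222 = 37163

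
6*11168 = 67008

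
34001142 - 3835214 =30165928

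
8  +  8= 16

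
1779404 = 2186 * 814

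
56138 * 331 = 18581678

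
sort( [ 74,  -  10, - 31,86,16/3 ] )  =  [  -  31, -10 , 16/3,  74, 86 ]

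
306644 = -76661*( - 4)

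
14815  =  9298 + 5517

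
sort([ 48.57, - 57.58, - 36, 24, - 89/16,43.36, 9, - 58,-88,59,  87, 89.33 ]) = [ - 88,-58, - 57.58 , - 36, - 89/16,9,24, 43.36, 48.57,  59, 87, 89.33 ]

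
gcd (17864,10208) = 2552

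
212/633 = 212/633 = 0.33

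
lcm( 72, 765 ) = 6120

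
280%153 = 127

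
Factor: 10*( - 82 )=- 820 = - 2^2*5^1*41^1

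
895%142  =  43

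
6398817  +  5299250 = 11698067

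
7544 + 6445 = 13989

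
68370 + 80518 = 148888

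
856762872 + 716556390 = 1573319262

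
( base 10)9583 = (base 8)22557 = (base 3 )111010221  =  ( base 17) 1g2c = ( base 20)13j3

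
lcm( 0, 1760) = 0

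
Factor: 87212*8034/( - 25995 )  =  -233553736/8665=- 2^3 *5^( - 1 )*13^1 * 103^1 * 1733^( - 1)*21803^1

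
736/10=73 + 3/5 =73.60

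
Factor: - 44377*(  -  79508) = 2^2*11^1*13^1 * 139^1*199^1*223^1 = 3528326516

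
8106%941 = 578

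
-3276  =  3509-6785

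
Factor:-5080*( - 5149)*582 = 15223327440  =  2^4*3^1*5^1*19^1*97^1 * 127^1*271^1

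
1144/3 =381 + 1/3 = 381.33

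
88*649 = 57112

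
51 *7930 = 404430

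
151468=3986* 38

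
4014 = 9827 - 5813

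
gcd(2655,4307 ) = 59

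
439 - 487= - 48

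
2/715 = 2/715 = 0.00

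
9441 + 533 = 9974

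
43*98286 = 4226298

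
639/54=71/6 = 11.83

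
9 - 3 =6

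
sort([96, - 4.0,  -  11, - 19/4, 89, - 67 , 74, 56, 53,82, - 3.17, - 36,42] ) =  [ - 67,-36,-11, - 19/4, - 4.0, -3.17, 42,  53, 56, 74, 82, 89, 96 ] 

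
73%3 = 1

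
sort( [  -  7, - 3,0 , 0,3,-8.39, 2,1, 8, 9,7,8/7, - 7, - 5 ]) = [-8.39, - 7 ,  -  7,  -  5 , - 3,  0, 0  ,  1, 8/7, 2 , 3, 7, 8, 9]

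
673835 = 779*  865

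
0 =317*0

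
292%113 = 66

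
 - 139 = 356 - 495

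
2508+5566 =8074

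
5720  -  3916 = 1804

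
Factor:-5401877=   -  13^1  *  193^1 * 2153^1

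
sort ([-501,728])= [ - 501,728 ]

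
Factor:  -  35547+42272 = 5^2*269^1 =6725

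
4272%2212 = 2060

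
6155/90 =68 + 7/18 = 68.39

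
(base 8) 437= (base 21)de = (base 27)AH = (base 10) 287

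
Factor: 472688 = 2^4*31^1*953^1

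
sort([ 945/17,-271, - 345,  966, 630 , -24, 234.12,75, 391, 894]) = [-345,-271,  -  24, 945/17,75, 234.12, 391,630,894, 966]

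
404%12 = 8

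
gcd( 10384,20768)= 10384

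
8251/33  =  250 + 1/33 = 250.03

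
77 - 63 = 14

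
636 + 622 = 1258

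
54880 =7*7840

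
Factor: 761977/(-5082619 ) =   -  761977^1* 5082619^ (-1 )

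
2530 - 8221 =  - 5691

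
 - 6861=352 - 7213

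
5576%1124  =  1080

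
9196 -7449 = 1747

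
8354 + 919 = 9273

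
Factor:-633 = - 3^1*211^1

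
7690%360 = 130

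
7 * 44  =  308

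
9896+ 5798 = 15694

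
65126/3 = 65126/3 =21708.67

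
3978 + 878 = 4856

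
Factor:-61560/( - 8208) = 2^( - 1)*3^1*5^1 =15/2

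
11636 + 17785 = 29421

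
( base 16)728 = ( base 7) 5225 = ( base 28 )29c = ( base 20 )4BC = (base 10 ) 1832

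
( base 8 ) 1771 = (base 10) 1017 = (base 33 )UR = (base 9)1350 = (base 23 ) 1l5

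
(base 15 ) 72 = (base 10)107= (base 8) 153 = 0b1101011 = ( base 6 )255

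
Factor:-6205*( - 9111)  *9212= 520788951060 = 2^2*3^1 * 5^1 *7^2*17^1*47^1*73^1 * 3037^1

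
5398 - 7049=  - 1651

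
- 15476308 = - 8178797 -7297511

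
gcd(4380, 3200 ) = 20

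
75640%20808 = 13216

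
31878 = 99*322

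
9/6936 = 3/2312=0.00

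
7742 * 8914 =69012188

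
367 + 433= 800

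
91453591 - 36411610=55041981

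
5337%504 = 297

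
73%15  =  13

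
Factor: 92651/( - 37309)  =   -13^1*7127^1 *37309^ ( - 1) 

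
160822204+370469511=531291715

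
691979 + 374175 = 1066154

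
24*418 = 10032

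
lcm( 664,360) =29880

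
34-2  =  32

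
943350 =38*24825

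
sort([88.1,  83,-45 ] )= [ - 45, 83,88.1] 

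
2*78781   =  157562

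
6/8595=2/2865  =  0.00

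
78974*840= 66338160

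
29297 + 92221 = 121518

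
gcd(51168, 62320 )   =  656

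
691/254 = 691/254 = 2.72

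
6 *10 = 60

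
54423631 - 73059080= - 18635449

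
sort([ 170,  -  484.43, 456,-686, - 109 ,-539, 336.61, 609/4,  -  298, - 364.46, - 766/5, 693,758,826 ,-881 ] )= [-881, - 686,  -  539,  -  484.43,-364.46, - 298, - 766/5, - 109,609/4,170,336.61 , 456, 693, 758 , 826 ] 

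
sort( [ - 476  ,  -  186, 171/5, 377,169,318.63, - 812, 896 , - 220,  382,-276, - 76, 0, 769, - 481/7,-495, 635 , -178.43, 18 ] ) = [  -  812,  -  495,-476, - 276,- 220, - 186 , - 178.43, - 76, - 481/7,  0,18, 171/5, 169 , 318.63 , 377, 382, 635, 769, 896] 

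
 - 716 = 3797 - 4513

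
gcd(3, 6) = 3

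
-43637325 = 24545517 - 68182842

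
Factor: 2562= 2^1*3^1*7^1 *61^1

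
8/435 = 8/435 = 0.02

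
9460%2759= 1183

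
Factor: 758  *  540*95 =2^3 * 3^3*5^2*19^1*379^1 = 38885400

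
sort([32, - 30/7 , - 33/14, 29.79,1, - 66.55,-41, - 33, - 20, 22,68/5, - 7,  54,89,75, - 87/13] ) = [ - 66.55,  -  41,-33, - 20, - 7, - 87/13,- 30/7,- 33/14,1, 68/5,22, 29.79, 32 , 54, 75, 89]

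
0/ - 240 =0/1 = - 0.00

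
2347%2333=14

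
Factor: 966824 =2^3 * 17^1*7109^1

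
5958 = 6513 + -555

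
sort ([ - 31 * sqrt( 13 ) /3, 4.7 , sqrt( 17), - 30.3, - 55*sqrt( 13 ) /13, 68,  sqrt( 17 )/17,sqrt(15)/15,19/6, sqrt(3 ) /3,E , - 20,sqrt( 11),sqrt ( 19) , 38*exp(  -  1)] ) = [ - 31 *sqrt( 13)/3, - 30.3, - 20, - 55*sqrt( 13 )/13, sqrt(17 )/17,sqrt( 15)/15,  sqrt( 3)/3,E,  19/6, sqrt( 11), sqrt( 17 ) , sqrt(19 ),4.7, 38*exp ( - 1 ), 68 ] 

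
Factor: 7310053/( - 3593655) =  - 3^( - 2)*5^( - 1)*13^ ( - 1 )*37^1 *6143^( - 1 )*197569^1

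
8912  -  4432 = 4480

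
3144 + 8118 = 11262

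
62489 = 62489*1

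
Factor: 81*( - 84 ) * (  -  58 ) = 2^3*3^5*7^1*29^1 = 394632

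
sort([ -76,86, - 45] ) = [ - 76, - 45, 86] 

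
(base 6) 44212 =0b1011111110000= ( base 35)503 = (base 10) 6128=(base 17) 1438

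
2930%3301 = 2930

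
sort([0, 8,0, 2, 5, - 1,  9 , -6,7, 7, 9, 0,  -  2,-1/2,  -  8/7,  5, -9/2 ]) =[ - 6,- 9/2,-2,- 8/7,-1, - 1/2, 0, 0, 0, 2, 5, 5, 7, 7, 8, 9 , 9 ]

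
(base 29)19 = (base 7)53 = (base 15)28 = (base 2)100110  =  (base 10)38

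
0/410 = 0 = 0.00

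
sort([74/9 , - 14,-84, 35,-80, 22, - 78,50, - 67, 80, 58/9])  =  [-84, - 80, - 78 , - 67, - 14,58/9, 74/9, 22, 35, 50,  80]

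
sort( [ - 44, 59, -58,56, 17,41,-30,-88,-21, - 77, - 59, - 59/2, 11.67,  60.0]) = [ - 88,-77, - 59, - 58, - 44, - 30, - 59/2, -21 , 11.67, 17, 41,56,59, 60.0 ]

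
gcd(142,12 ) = 2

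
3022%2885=137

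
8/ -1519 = -1 + 1511/1519 = - 0.01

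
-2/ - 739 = 2/739 = 0.00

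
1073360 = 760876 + 312484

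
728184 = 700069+28115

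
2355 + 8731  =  11086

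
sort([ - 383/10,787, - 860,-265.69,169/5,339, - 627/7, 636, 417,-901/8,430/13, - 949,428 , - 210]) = [ - 949, -860, - 265.69, - 210, - 901/8,-627/7, - 383/10, 430/13,169/5, 339,  417,428,636,787]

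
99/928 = 99/928 = 0.11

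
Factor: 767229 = 3^1*255743^1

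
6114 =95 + 6019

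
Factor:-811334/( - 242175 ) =2^1*3^( - 1)  *  5^( - 2)*3229^ (  -  1 )*405667^1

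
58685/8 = 7335 + 5/8=7335.62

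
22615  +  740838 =763453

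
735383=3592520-2857137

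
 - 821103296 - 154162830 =  -  975266126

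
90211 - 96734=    - 6523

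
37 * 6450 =238650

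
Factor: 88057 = 173^1*509^1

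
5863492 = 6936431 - 1072939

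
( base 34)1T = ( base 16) 3f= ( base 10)63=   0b111111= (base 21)30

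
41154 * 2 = 82308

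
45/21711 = 15/7237 = 0.00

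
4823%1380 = 683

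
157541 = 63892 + 93649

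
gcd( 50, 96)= 2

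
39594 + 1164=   40758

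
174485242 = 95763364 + 78721878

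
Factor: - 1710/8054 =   -  3^2*5^1*19^1*4027^(-1) = - 855/4027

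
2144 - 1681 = 463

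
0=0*72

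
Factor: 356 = 2^2*89^1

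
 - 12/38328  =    -  1/3194  =  -  0.00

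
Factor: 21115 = 5^1*41^1*103^1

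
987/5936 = 141/848 = 0.17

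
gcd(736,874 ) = 46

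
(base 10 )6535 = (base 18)1231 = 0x1987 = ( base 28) 89b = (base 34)5M7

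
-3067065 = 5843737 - 8910802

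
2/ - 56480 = - 1 + 28239/28240 = - 0.00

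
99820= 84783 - -15037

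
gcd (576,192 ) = 192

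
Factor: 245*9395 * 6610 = 15214732750 = 2^1*5^3 * 7^2*661^1*1879^1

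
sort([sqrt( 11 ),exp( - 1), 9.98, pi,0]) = [ 0,exp( - 1),pi, sqrt (11), 9.98] 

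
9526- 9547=- 21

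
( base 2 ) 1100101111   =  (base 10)815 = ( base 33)ON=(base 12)57b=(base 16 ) 32f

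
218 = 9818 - 9600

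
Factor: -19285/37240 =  - 2^( - 3 ) * 7^(-1)*29^1 = - 29/56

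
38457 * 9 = 346113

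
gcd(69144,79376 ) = 8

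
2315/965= 463/193 = 2.40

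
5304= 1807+3497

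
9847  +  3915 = 13762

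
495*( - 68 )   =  -33660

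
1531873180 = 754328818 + 777544362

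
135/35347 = 135/35347 = 0.00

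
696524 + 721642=1418166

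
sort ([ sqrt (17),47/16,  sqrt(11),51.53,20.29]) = [47/16, sqrt(11) , sqrt( 17),20.29,51.53]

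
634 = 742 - 108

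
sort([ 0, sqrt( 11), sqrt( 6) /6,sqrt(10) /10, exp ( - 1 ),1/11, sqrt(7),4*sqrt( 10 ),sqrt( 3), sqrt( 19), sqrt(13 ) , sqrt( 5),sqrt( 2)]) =[ 0, 1/11,sqrt(10 ) /10, exp(-1), sqrt ( 6) /6,sqrt( 2 ), sqrt( 3 ), sqrt( 5 ), sqrt( 7),sqrt( 11 ), sqrt( 13), sqrt( 19),4* sqrt( 10 ) ]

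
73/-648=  - 1+575/648  =  -0.11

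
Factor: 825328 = 2^4*7^1* 7369^1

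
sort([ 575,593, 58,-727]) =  [-727,58,575, 593]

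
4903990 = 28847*170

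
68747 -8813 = 59934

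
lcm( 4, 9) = 36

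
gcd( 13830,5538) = 6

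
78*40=3120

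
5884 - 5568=316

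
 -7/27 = -7/27 =- 0.26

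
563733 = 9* 62637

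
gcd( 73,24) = 1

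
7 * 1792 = 12544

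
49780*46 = 2289880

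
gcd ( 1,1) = 1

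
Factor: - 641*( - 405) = 259605 = 3^4*5^1*641^1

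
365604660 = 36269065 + 329335595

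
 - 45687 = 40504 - 86191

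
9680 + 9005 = 18685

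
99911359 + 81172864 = 181084223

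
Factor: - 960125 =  -5^3*7681^1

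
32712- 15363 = 17349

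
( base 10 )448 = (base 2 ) 111000000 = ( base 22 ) k8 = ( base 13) 286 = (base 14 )240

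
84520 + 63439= 147959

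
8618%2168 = 2114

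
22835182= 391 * 58402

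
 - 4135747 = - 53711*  77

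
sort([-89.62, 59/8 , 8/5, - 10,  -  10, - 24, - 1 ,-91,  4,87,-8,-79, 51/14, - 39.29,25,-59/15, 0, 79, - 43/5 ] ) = [-91, -89.62,-79, - 39.29, -24 , - 10,-10 , - 43/5, - 8 , - 59/15 , - 1, 0,8/5, 51/14,4, 59/8, 25, 79, 87]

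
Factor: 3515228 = 2^2 * 19^1*23^1 * 2011^1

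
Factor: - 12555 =-3^4 * 5^1 * 31^1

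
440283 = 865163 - 424880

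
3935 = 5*787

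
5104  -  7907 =  -  2803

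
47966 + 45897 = 93863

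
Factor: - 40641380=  - 2^2*5^1 * 13^1*19^2*433^1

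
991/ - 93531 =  - 991/93531 = - 0.01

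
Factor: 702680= 2^3*5^1  *  11^1*1597^1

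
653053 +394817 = 1047870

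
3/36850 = 3/36850 = 0.00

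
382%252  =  130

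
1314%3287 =1314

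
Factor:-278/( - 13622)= 7^ ( - 2) = 1/49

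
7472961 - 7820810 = -347849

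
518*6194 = 3208492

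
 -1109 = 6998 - 8107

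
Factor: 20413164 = 2^2*3^1 * 389^1*4373^1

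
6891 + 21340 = 28231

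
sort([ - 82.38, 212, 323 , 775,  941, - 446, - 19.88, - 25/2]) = [ - 446, - 82.38,- 19.88, - 25/2, 212, 323, 775, 941]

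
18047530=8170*2209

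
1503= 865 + 638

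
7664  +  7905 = 15569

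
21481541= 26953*797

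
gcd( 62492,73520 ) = 3676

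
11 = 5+6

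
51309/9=5701  =  5701.00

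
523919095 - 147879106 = 376039989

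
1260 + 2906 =4166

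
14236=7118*2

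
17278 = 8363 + 8915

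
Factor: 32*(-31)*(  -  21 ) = 20832=2^5 * 3^1*7^1 * 31^1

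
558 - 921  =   - 363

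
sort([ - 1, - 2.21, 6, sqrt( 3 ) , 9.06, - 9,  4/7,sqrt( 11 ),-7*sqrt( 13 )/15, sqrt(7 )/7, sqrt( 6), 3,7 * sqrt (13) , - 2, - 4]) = [ - 9, - 4, - 2.21, - 2, - 7 *sqrt( 13 ) /15 , - 1,sqrt( 7) /7, 4/7, sqrt( 3), sqrt( 6),3, sqrt( 11), 6,9.06, 7*sqrt(13) ]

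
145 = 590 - 445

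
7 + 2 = 9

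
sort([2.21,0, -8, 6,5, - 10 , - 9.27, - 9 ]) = [ - 10, - 9.27, - 9, - 8,0, 2.21, 5 , 6 ] 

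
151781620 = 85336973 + 66444647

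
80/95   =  16/19 =0.84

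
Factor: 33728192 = 2^6 * 19^1*27737^1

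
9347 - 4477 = 4870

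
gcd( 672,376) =8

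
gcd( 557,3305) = 1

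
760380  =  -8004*( - 95)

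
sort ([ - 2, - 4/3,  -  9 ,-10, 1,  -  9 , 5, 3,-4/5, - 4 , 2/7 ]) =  [- 10, - 9, - 9, - 4, - 2, - 4/3, - 4/5, 2/7, 1, 3, 5]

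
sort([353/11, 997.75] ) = [ 353/11,997.75]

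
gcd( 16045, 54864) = 1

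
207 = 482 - 275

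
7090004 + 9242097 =16332101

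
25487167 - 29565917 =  - 4078750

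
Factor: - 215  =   - 5^1*43^1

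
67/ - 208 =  -67/208 = - 0.32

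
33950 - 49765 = -15815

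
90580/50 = 9058/5  =  1811.60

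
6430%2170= 2090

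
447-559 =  - 112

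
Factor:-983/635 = -5^(-1)*127^ ( - 1)*983^1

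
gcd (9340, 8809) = 1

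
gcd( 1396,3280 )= 4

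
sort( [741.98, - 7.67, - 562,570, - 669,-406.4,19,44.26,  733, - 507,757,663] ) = [  -  669,  -  562, - 507, - 406.4, - 7.67 , 19, 44.26 , 570,663,  733,741.98,757 ] 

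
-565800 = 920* ( - 615)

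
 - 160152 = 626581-786733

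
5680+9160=14840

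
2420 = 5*484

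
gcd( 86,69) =1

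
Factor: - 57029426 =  - 2^1 * 953^1*29921^1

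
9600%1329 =297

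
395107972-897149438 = - 502041466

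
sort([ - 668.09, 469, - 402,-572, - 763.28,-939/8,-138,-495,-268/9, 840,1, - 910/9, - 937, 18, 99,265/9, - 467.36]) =[ - 937, - 763.28, - 668.09,-572 , - 495, - 467.36,-402, - 138, - 939/8, - 910/9, - 268/9,1,18,265/9, 99,469, 840] 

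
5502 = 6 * 917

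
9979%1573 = 541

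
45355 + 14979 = 60334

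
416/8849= 416/8849 =0.05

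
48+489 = 537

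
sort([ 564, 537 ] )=[537, 564]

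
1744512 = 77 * 22656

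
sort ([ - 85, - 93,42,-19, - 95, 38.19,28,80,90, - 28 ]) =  [  -  95, - 93, - 85, - 28, - 19, 28,38.19,42,  80 , 90]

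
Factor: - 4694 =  - 2^1*2347^1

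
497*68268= 33929196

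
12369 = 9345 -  - 3024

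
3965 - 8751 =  - 4786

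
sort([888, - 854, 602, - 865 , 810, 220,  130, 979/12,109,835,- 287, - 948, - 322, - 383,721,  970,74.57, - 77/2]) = [ - 948, - 865, - 854,-383, - 322, - 287,  -  77/2 , 74.57,979/12,109,  130, 220 , 602,721, 810, 835,  888, 970 ] 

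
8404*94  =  789976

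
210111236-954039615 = - 743928379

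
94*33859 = 3182746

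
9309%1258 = 503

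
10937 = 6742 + 4195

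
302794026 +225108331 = 527902357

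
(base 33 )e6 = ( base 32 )ek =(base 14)256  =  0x1d4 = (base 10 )468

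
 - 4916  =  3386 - 8302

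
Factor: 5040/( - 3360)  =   - 2^( - 1 )*3^1 =- 3/2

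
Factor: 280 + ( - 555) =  - 275 = - 5^2*11^1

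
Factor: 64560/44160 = 2^(-3)*23^( - 1) * 269^1 = 269/184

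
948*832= 788736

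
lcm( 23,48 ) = 1104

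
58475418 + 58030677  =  116506095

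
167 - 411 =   -  244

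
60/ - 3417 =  - 20/1139 = - 0.02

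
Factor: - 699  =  - 3^1*233^1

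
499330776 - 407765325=91565451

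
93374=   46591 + 46783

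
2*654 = 1308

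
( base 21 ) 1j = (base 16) 28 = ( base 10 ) 40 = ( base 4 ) 220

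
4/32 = 1/8= 0.12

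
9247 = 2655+6592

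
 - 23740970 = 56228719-79969689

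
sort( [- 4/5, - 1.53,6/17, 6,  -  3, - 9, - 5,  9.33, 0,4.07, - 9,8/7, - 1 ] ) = [-9, - 9,-5, - 3, - 1.53,-1, - 4/5,0,6/17,8/7,4.07,6,  9.33 ] 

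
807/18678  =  269/6226  =  0.04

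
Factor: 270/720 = 3/8  =  2^( - 3)*3^1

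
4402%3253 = 1149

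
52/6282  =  26/3141 = 0.01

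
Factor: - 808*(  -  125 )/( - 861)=  -  101000/861 = -2^3*3^( - 1)*5^3* 7^ ( - 1 )*41^( - 1 ) *101^1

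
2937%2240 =697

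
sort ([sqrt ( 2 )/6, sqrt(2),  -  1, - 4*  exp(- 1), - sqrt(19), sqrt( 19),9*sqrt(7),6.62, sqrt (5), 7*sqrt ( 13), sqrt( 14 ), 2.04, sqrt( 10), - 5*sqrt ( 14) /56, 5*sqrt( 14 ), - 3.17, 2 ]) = [-sqrt (19 ),-3.17,-4*exp( -1), - 1,  -  5*sqrt(14)/56, sqrt(2)/6 , sqrt( 2),2 , 2.04,sqrt ( 5), sqrt( 10 ), sqrt(14 )  ,  sqrt( 19), 6.62, 5*sqrt(14 ), 9*sqrt( 7) , 7*sqrt( 13 )]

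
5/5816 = 5/5816=0.00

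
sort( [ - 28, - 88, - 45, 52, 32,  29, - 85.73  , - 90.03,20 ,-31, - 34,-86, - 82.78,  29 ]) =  [ - 90.03, - 88, -86 , - 85.73,-82.78, - 45 , - 34, - 31, - 28 , 20,29, 29, 32, 52] 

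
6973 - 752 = 6221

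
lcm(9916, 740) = 49580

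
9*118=1062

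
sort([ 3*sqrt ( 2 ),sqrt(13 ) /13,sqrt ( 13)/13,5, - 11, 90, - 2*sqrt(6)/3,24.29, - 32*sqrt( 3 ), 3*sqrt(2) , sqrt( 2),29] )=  [-32*sqrt (3), - 11, - 2*sqrt(6)/3, sqrt ( 13 )/13,sqrt(13 ) /13 , sqrt( 2 ), 3*sqrt(2),3*sqrt( 2 ), 5,24.29,29 , 90 ]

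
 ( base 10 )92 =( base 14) 68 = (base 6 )232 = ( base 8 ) 134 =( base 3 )10102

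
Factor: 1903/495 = 173/45= 3^( -2)*5^( - 1) *173^1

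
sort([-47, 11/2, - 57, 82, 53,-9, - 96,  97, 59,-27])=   [ - 96,-57,-47, - 27 , - 9,11/2,53, 59, 82, 97] 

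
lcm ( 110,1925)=3850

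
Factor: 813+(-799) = 2^1*7^1 =14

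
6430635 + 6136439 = 12567074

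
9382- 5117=4265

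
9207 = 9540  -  333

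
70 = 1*70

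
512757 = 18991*27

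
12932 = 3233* 4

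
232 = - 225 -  - 457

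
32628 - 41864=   -9236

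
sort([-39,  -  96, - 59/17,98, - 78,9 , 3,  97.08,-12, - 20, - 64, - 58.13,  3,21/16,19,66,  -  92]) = [  -  96,-92,-78,- 64, - 58.13,- 39  , - 20,-12, - 59/17,21/16,3,3,  9,19,66,97.08,98 ] 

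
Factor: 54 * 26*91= 127764 = 2^2*3^3  *  7^1*13^2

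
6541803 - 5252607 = 1289196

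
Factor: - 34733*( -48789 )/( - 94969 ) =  - 3^3  *7^(  -  1 ) * 13^1*47^1 * 139^1*739^1*13567^( - 1) = - 1694588337/94969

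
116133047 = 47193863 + 68939184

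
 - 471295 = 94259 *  ( - 5)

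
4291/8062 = 4291/8062 = 0.53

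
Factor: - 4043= - 13^1*311^1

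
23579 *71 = 1674109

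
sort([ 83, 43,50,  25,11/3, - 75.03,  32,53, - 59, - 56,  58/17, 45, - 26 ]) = [-75.03, - 59,-56, - 26,58/17,11/3, 25,32,43,45, 50, 53,83 ] 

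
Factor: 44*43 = 2^2*11^1 * 43^1 = 1892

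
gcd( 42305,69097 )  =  1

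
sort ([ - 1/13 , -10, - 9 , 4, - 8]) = [ - 10, - 9, - 8, - 1/13,4]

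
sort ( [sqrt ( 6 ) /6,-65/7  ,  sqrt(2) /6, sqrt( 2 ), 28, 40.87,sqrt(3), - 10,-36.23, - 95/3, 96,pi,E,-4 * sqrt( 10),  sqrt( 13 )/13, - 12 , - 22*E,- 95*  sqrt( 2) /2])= [ - 95* sqrt( 2)/2,-22*E, - 36.23,-95/3,-4*sqrt ( 10 ),  -  12,-10,-65/7,  sqrt(2 ) /6,sqrt( 13)/13, sqrt(6) /6 , sqrt( 2 ),  sqrt( 3) , E , pi,28,40.87, 96]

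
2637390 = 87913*30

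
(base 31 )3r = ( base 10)120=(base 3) 11110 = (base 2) 1111000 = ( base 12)a0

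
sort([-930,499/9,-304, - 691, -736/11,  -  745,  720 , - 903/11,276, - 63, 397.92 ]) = [-930  , - 745, - 691,-304, - 903/11 , - 736/11,  -  63, 499/9  ,  276  ,  397.92, 720 ] 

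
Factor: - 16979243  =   - 17^1*998779^1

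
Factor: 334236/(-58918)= - 167118/29459 = - 2^1 *3^1*7^1*23^1*89^ (-1)*173^1*331^( - 1)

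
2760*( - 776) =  - 2141760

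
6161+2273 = 8434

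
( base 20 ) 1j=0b100111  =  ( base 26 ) 1D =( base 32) 17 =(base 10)39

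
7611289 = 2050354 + 5560935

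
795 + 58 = 853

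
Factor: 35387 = 11^1*3217^1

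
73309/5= 14661 + 4/5 = 14661.80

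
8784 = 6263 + 2521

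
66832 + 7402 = 74234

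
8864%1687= 429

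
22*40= 880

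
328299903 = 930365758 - 602065855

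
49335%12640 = 11415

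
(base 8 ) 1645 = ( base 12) 659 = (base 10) 933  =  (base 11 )779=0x3A5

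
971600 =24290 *40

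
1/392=1/392 = 0.00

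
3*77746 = 233238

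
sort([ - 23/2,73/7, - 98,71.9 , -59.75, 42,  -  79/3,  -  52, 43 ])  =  [  -  98, - 59.75,  -  52,-79/3, - 23/2, 73/7,42 , 43,71.9]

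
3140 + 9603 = 12743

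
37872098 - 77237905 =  - 39365807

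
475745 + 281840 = 757585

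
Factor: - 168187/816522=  - 2^ (  -  1)*3^( - 1)*7^( - 1)*109^1*1543^1*  19441^( - 1 ) 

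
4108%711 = 553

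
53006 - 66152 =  - 13146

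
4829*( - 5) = -24145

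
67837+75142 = 142979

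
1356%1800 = 1356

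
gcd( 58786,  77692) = 2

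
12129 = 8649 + 3480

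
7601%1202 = 389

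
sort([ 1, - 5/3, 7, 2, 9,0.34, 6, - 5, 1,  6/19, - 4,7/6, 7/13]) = [ - 5 , - 4, - 5/3,6/19, 0.34, 7/13, 1, 1, 7/6, 2, 6,7, 9]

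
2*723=1446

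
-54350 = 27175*(-2)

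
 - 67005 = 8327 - 75332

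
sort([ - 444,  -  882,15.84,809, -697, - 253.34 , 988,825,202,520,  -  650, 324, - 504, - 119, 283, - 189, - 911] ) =[ - 911, - 882,  -  697, - 650, - 504, - 444, - 253.34, - 189, - 119 , 15.84,  202,283, 324, 520, 809,825, 988]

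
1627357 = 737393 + 889964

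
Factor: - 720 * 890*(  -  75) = 2^5 * 3^3 * 5^4* 89^1=48060000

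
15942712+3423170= 19365882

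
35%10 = 5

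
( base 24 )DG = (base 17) 125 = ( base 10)328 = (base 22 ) EK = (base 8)510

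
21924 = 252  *87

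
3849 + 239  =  4088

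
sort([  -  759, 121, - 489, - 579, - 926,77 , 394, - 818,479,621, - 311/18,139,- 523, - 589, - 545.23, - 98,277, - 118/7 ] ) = [ - 926,- 818, - 759, - 589, - 579, - 545.23, - 523 ,-489, - 98, - 311/18, - 118/7, 77 , 121,139, 277,394,  479, 621 ] 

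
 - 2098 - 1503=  - 3601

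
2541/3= 847 = 847.00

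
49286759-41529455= 7757304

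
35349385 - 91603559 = -56254174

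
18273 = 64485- 46212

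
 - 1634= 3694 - 5328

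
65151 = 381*171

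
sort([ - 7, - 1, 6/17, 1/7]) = [ - 7  , - 1,1/7, 6/17] 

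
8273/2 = 8273/2 = 4136.50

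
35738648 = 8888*4021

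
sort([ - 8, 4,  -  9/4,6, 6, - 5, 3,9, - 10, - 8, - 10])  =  [ - 10, - 10,  -  8,  -  8, - 5,  -  9/4,3,4,6,6,9]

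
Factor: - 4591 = -4591^1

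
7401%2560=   2281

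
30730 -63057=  - 32327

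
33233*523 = 17380859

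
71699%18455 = 16334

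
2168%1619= 549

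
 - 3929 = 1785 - 5714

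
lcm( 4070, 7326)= 36630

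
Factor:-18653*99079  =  -1848120587 = - 23^1*811^1* 99079^1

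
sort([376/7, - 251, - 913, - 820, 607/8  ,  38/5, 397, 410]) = [-913 ,- 820, - 251, 38/5, 376/7,607/8,397, 410]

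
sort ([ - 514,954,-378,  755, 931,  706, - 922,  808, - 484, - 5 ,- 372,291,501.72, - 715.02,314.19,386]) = [ - 922, - 715.02,-514, - 484, - 378,-372, - 5,291, 314.19 , 386, 501.72,706, 755,808,931,  954 ] 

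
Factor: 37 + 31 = 68 = 2^2*17^1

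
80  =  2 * 40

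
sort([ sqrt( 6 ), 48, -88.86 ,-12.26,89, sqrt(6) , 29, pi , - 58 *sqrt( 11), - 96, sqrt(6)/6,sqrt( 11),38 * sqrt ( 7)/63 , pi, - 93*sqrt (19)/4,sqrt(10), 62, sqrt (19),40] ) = [ - 58*sqrt(11),-93*sqrt(19)/4  , - 96, - 88.86,-12.26,sqrt(6)/6,38*sqrt(7)/63 , sqrt(  6) , sqrt( 6),pi,pi,  sqrt(10),sqrt(11),sqrt( 19 ),29,40, 48, 62, 89]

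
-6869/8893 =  - 1 + 2024/8893=- 0.77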